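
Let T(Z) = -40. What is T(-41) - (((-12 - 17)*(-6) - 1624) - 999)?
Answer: 2409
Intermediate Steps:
T(-41) - (((-12 - 17)*(-6) - 1624) - 999) = -40 - (((-12 - 17)*(-6) - 1624) - 999) = -40 - ((-29*(-6) - 1624) - 999) = -40 - ((174 - 1624) - 999) = -40 - (-1450 - 999) = -40 - 1*(-2449) = -40 + 2449 = 2409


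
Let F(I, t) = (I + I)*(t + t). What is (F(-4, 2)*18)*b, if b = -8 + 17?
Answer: -5184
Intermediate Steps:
b = 9
F(I, t) = 4*I*t (F(I, t) = (2*I)*(2*t) = 4*I*t)
(F(-4, 2)*18)*b = ((4*(-4)*2)*18)*9 = -32*18*9 = -576*9 = -5184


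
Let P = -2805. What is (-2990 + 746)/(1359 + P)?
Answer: 374/241 ≈ 1.5519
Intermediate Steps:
(-2990 + 746)/(1359 + P) = (-2990 + 746)/(1359 - 2805) = -2244/(-1446) = -2244*(-1/1446) = 374/241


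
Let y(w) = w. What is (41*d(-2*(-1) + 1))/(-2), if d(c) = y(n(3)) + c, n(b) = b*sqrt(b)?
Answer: -123/2 - 123*sqrt(3)/2 ≈ -168.02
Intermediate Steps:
n(b) = b**(3/2)
d(c) = c + 3*sqrt(3) (d(c) = 3**(3/2) + c = 3*sqrt(3) + c = c + 3*sqrt(3))
(41*d(-2*(-1) + 1))/(-2) = (41*((-2*(-1) + 1) + 3*sqrt(3)))/(-2) = (41*((2 + 1) + 3*sqrt(3)))*(-1/2) = (41*(3 + 3*sqrt(3)))*(-1/2) = (123 + 123*sqrt(3))*(-1/2) = -123/2 - 123*sqrt(3)/2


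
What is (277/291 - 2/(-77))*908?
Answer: 19895188/22407 ≈ 887.90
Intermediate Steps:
(277/291 - 2/(-77))*908 = (277*(1/291) - 2*(-1/77))*908 = (277/291 + 2/77)*908 = (21911/22407)*908 = 19895188/22407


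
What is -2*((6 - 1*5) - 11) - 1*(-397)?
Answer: 417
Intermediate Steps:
-2*((6 - 1*5) - 11) - 1*(-397) = -2*((6 - 5) - 11) + 397 = -2*(1 - 11) + 397 = -2*(-10) + 397 = 20 + 397 = 417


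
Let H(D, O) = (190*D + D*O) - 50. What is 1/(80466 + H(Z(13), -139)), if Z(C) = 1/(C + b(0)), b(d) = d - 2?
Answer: 11/884627 ≈ 1.2435e-5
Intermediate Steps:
b(d) = -2 + d
Z(C) = 1/(-2 + C) (Z(C) = 1/(C + (-2 + 0)) = 1/(C - 2) = 1/(-2 + C))
H(D, O) = -50 + 190*D + D*O
1/(80466 + H(Z(13), -139)) = 1/(80466 + (-50 + 190/(-2 + 13) - 139/(-2 + 13))) = 1/(80466 + (-50 + 190/11 - 139/11)) = 1/(80466 - 499/11) = 1/(884627/11) = 11/884627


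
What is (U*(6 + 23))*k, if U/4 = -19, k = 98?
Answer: -215992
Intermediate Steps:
U = -76 (U = 4*(-19) = -76)
(U*(6 + 23))*k = -76*(6 + 23)*98 = -76*29*98 = -2204*98 = -215992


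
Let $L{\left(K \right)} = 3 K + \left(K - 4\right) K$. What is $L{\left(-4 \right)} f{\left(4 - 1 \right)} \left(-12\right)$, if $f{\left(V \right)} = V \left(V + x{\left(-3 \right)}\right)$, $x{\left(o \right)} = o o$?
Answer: $-8640$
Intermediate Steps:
$x{\left(o \right)} = o^{2}$
$L{\left(K \right)} = 3 K + K \left(-4 + K\right)$ ($L{\left(K \right)} = 3 K + \left(-4 + K\right) K = 3 K + K \left(-4 + K\right)$)
$f{\left(V \right)} = V \left(9 + V\right)$ ($f{\left(V \right)} = V \left(V + \left(-3\right)^{2}\right) = V \left(V + 9\right) = V \left(9 + V\right)$)
$L{\left(-4 \right)} f{\left(4 - 1 \right)} \left(-12\right) = - 4 \left(-1 - 4\right) \left(4 - 1\right) \left(9 + \left(4 - 1\right)\right) \left(-12\right) = \left(-4\right) \left(-5\right) 3 \left(9 + 3\right) \left(-12\right) = 20 \cdot 3 \cdot 12 \left(-12\right) = 20 \cdot 36 \left(-12\right) = 720 \left(-12\right) = -8640$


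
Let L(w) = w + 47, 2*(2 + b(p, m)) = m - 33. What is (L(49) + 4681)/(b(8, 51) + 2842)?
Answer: 4777/2849 ≈ 1.6767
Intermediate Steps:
b(p, m) = -37/2 + m/2 (b(p, m) = -2 + (m - 33)/2 = -2 + (-33 + m)/2 = -2 + (-33/2 + m/2) = -37/2 + m/2)
L(w) = 47 + w
(L(49) + 4681)/(b(8, 51) + 2842) = ((47 + 49) + 4681)/((-37/2 + (1/2)*51) + 2842) = (96 + 4681)/((-37/2 + 51/2) + 2842) = 4777/(7 + 2842) = 4777/2849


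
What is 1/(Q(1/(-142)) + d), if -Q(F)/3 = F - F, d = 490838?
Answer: 1/490838 ≈ 2.0373e-6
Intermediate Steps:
Q(F) = 0 (Q(F) = -3*(F - F) = -3*0 = 0)
1/(Q(1/(-142)) + d) = 1/(0 + 490838) = 1/490838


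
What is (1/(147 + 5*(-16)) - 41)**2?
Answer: 7540516/4489 ≈ 1679.8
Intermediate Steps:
(1/(147 + 5*(-16)) - 41)**2 = (1/(147 - 80) - 41)**2 = (1/67 - 41)**2 = (-2746/67)**2 = 7540516/4489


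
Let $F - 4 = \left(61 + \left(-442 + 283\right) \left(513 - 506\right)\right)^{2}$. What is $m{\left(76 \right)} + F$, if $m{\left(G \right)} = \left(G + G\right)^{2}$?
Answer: $1129812$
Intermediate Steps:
$m{\left(G \right)} = 4 G^{2}$ ($m{\left(G \right)} = \left(2 G\right)^{2} = 4 G^{2}$)
$F = 1106708$ ($F = 4 + \left(61 + \left(-442 + 283\right) \left(513 - 506\right)\right)^{2} = 4 + \left(61 - 1113\right)^{2} = 4 + \left(-1052\right)^{2} = 4 + 1106704 = 1106708$)
$m{\left(76 \right)} + F = 4 \cdot 76^{2} + 1106708 = 4 \cdot 5776 + 1106708 = 23104 + 1106708 = 1129812$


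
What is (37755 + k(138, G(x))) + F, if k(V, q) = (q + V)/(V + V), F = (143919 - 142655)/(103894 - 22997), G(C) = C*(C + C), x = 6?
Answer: 140499136349/3721262 ≈ 37756.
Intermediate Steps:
G(C) = 2*C**2 (G(C) = C*(2*C) = 2*C**2)
F = 1264/80897 ≈ 0.015625
k(V, q) = (V + q)/(2*V) (k(V, q) = (V + q)/((2*V)) = (V + q)*(1/(2*V)) = (V + q)/(2*V))
(37755 + k(138, G(x))) + F = (37755 + (1/2)*(138 + 2*6**2)/138) + 1264/80897 = (37755 + (1/2)*(1/138)*(138 + 2*36)) + 1264/80897 = (37755 + (1/2)*(1/138)*(138 + 72)) + 1264/80897 = (37755 + (1/2)*(1/138)*210) + 1264/80897 = (37755 + 35/46) + 1264/80897 = 1736765/46 + 1264/80897 = 140499136349/3721262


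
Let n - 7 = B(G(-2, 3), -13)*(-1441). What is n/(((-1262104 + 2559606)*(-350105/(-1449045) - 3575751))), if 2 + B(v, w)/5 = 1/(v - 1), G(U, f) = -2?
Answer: -1218550242/336145384422514519 ≈ -3.6251e-9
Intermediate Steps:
B(v, w) = -10 + 5/(-1 + v) (B(v, w) = -10 + 5/(v - 1) = -10 + 5/(-1 + v))
n = 50456/3 (n = 7 + (5*(3 - 2*(-2))/(-1 - 2))*(-1441) = 7 + (5*(3 + 4)/(-3))*(-1441) = 7 + (5*(-⅓)*7)*(-1441) = 7 - 35/3*(-1441) = 7 + 50435/3 = 50456/3 ≈ 16819.)
n/(((-1262104 + 2559606)*(-350105/(-1449045) - 3575751))) = 50456/(3*(((-1262104 + 2559606)*(-350105/(-1449045) - 3575751)))) = 50456/(3*((1297502*(-350105*(-1/1449045) - 3575751)))) = 50456/(3*((1297502*(70021/289809 - 3575751)))) = 50456/(3*((1297502*(-1036284751538/289809)))) = 50456/(3*(-1344581537690058076/289809)) = (50456/3)*(-289809/1344581537690058076) = -1218550242/336145384422514519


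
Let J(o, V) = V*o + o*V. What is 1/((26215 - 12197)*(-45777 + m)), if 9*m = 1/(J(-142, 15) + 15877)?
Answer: -104553/67091867728240 ≈ -1.5584e-9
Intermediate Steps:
J(o, V) = 2*V*o (J(o, V) = V*o + V*o = 2*V*o)
m = 1/104553 (m = 1/(9*(2*15*(-142) + 15877)) = 1/(9*(-4260 + 15877)) = (⅑)/11617 = (⅑)*(1/11617) = 1/104553 ≈ 9.5645e-6)
1/((26215 - 12197)*(-45777 + m)) = 1/((26215 - 12197)*(-45777 + 1/104553)) = 1/(14018*(-4786122680/104553)) = 1/(-67091867728240/104553) = -104553/67091867728240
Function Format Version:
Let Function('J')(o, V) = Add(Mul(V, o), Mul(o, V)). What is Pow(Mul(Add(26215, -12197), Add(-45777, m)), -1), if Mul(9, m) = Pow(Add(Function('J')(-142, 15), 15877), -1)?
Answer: Rational(-104553, 67091867728240) ≈ -1.5584e-9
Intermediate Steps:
Function('J')(o, V) = Mul(2, V, o) (Function('J')(o, V) = Add(Mul(V, o), Mul(V, o)) = Mul(2, V, o))
m = Rational(1, 104553) (m = Mul(Rational(1, 9), Pow(Add(Mul(2, 15, -142), 15877), -1)) = Mul(Rational(1, 9), Pow(Add(-4260, 15877), -1)) = Mul(Rational(1, 9), Pow(11617, -1)) = Mul(Rational(1, 9), Rational(1, 11617)) = Rational(1, 104553) ≈ 9.5645e-6)
Pow(Mul(Add(26215, -12197), Add(-45777, m)), -1) = Pow(Mul(Add(26215, -12197), Add(-45777, Rational(1, 104553))), -1) = Pow(Mul(14018, Rational(-4786122680, 104553)), -1) = Pow(Rational(-67091867728240, 104553), -1) = Rational(-104553, 67091867728240)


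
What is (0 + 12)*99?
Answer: 1188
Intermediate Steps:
(0 + 12)*99 = 12*99 = 1188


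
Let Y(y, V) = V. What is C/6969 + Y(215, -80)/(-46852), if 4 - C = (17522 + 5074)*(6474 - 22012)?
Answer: 4112395224256/81627897 ≈ 50380.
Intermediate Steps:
C = 351096652 (C = 4 - (17522 + 5074)*(6474 - 22012) = 4 - 22596*(-15538) = 4 - 1*(-351096648) = 4 + 351096648 = 351096652)
C/6969 + Y(215, -80)/(-46852) = 351096652/6969 - 80/(-46852) = 351096652*(1/6969) - 80*(-1/46852) = 351096652/6969 + 20/11713 = 4112395224256/81627897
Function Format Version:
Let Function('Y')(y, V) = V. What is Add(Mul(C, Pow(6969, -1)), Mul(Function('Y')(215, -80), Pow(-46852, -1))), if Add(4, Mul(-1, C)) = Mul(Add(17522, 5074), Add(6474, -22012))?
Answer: Rational(4112395224256, 81627897) ≈ 50380.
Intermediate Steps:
C = 351096652 (C = Add(4, Mul(-1, Mul(Add(17522, 5074), Add(6474, -22012)))) = Add(4, Mul(-1, Mul(22596, -15538))) = Add(4, Mul(-1, -351096648)) = Add(4, 351096648) = 351096652)
Add(Mul(C, Pow(6969, -1)), Mul(Function('Y')(215, -80), Pow(-46852, -1))) = Add(Mul(351096652, Pow(6969, -1)), Mul(-80, Pow(-46852, -1))) = Add(Mul(351096652, Rational(1, 6969)), Mul(-80, Rational(-1, 46852))) = Add(Rational(351096652, 6969), Rational(20, 11713)) = Rational(4112395224256, 81627897)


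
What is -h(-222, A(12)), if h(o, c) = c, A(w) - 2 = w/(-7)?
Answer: -2/7 ≈ -0.28571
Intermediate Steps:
A(w) = 2 - w/7 (A(w) = 2 + w/(-7) = 2 + w*(-1/7) = 2 - w/7)
-h(-222, A(12)) = -(2 - 1/7*12) = -(2 - 12/7) = -1*2/7 = -2/7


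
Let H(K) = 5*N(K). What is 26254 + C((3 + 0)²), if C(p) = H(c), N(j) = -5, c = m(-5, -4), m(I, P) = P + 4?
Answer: 26229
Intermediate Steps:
m(I, P) = 4 + P
c = 0 (c = 4 - 4 = 0)
H(K) = -25 (H(K) = 5*(-5) = -25)
C(p) = -25
26254 + C((3 + 0)²) = 26254 - 25 = 26229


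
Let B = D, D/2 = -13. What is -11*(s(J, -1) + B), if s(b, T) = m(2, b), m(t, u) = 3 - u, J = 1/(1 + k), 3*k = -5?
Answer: 473/2 ≈ 236.50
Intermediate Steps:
k = -5/3 (k = (⅓)*(-5) = -5/3 ≈ -1.6667)
D = -26 (D = 2*(-13) = -26)
B = -26
J = -3/2 (J = 1/(1 - 5/3) = 1/(-⅔) = -3/2 ≈ -1.5000)
s(b, T) = 3 - b
-11*(s(J, -1) + B) = -11*((3 - 1*(-3/2)) - 26) = -11*((3 + 3/2) - 26) = -11*(9/2 - 26) = -11*(-43/2) = 473/2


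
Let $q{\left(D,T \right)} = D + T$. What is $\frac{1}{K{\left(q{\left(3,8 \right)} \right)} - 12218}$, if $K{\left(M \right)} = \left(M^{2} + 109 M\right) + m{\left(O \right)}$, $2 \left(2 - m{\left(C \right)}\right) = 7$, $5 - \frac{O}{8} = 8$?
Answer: $- \frac{2}{21799} \approx -9.1747 \cdot 10^{-5}$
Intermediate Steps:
$O = -24$ ($O = 40 - 64 = -24$)
$m{\left(C \right)} = - \frac{3}{2}$ ($m{\left(C \right)} = 2 - \frac{7}{2} = - \frac{3}{2}$)
$K{\left(M \right)} = - \frac{3}{2} + M^{2} + 109 M$ ($K{\left(M \right)} = \left(M^{2} + 109 M\right) - \frac{3}{2} = - \frac{3}{2} + M^{2} + 109 M$)
$\frac{1}{K{\left(q{\left(3,8 \right)} \right)} - 12218} = \frac{1}{\left(- \frac{3}{2} + \left(3 + 8\right)^{2} + 109 \left(3 + 8\right)\right) - 12218} = \frac{1}{\left(- \frac{3}{2} + 11^{2} + 109 \cdot 11\right) - 12218} = \frac{1}{\left(- \frac{3}{2} + 121 + 1199\right) - 12218} = \frac{1}{\frac{2637}{2} - 12218} = \frac{1}{- \frac{21799}{2}} = - \frac{2}{21799}$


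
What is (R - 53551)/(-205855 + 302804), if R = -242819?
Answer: -296370/96949 ≈ -3.0570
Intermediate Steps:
(R - 53551)/(-205855 + 302804) = (-242819 - 53551)/(-205855 + 302804) = -296370/96949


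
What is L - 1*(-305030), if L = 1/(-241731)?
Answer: 73735206929/241731 ≈ 3.0503e+5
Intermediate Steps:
L = -1/241731 ≈ -4.1368e-6
L - 1*(-305030) = -1/241731 - 1*(-305030) = -1/241731 + 305030 = 73735206929/241731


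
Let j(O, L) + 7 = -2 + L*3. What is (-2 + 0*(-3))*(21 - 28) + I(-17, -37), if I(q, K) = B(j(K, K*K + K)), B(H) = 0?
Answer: 14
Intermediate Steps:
j(O, L) = -9 + 3*L (j(O, L) = -7 + (-2 + L*3) = -7 + (-2 + 3*L) = -9 + 3*L)
I(q, K) = 0
(-2 + 0*(-3))*(21 - 28) + I(-17, -37) = (-2 + 0*(-3))*(21 - 28) + 0 = (-2 + 0)*(-7) + 0 = -2*(-7) + 0 = 14 + 0 = 14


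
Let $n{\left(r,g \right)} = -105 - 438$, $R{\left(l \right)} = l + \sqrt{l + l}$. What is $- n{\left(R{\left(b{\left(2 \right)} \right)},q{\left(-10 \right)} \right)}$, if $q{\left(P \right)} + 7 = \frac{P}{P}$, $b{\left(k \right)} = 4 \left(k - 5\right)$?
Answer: $543$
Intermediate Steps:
$b{\left(k \right)} = -20 + 4 k$ ($b{\left(k \right)} = 4 \left(-5 + k\right) = -20 + 4 k$)
$q{\left(P \right)} = -6$ ($q{\left(P \right)} = -7 + \frac{P}{P} = -7 + 1 = -6$)
$R{\left(l \right)} = l + \sqrt{2} \sqrt{l}$ ($R{\left(l \right)} = l + \sqrt{2 l} = l + \sqrt{2} \sqrt{l}$)
$n{\left(r,g \right)} = -543$
$- n{\left(R{\left(b{\left(2 \right)} \right)},q{\left(-10 \right)} \right)} = \left(-1\right) \left(-543\right) = 543$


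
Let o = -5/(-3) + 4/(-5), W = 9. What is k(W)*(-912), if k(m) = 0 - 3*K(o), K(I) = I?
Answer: 11856/5 ≈ 2371.2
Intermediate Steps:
o = 13/15 (o = -5*(-⅓) + 4*(-⅕) = 5/3 - ⅘ = 13/15 ≈ 0.86667)
k(m) = -13/5 (k(m) = 0 - 3*13/15 = 0 - 13/5 = -13/5)
k(W)*(-912) = -13/5*(-912) = 11856/5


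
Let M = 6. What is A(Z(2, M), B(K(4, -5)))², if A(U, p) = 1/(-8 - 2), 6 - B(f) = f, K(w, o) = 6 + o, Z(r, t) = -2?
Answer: 1/100 ≈ 0.010000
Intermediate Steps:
B(f) = 6 - f
A(U, p) = -⅒ (A(U, p) = 1/(-10) = -⅒)
A(Z(2, M), B(K(4, -5)))² = (-⅒)² = 1/100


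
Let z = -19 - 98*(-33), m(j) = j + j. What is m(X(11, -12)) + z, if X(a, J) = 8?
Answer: 3231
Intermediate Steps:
m(j) = 2*j
z = 3215 (z = -19 + 3234 = 3215)
m(X(11, -12)) + z = 2*8 + 3215 = 16 + 3215 = 3231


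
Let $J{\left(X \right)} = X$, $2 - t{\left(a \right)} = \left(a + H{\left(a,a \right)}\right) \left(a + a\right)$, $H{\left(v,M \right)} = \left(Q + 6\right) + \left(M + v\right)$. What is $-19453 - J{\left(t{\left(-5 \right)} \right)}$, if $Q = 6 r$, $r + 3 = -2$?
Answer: $-19065$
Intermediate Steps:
$r = -5$ ($r = -3 - 2 = -5$)
$Q = -30$ ($Q = 6 \left(-5\right) = -30$)
$H{\left(v,M \right)} = -24 + M + v$ ($H{\left(v,M \right)} = \left(-30 + 6\right) + \left(M + v\right) = -24 + \left(M + v\right) = -24 + M + v$)
$t{\left(a \right)} = 2 - 2 a \left(-24 + 3 a\right)$ ($t{\left(a \right)} = 2 - \left(a + \left(-24 + a + a\right)\right) \left(a + a\right) = 2 - \left(a + \left(-24 + 2 a\right)\right) 2 a = 2 - \left(-24 + 3 a\right) 2 a = 2 - 2 a \left(-24 + 3 a\right)$)
$-19453 - J{\left(t{\left(-5 \right)} \right)} = -19453 - \left(2 - 6 \left(-5\right)^{2} + 48 \left(-5\right)\right) = -19453 - \left(2 - 150 - 240\right) = -19453 - -388 = -19453 + 388 = -19065$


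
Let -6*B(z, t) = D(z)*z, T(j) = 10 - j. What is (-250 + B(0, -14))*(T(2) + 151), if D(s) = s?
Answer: -39750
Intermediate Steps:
B(z, t) = -z²/6 (B(z, t) = -z*z/6 = -z²/6)
(-250 + B(0, -14))*(T(2) + 151) = (-250 - ⅙*0²)*((10 - 1*2) + 151) = (-250 - ⅙*0)*((10 - 2) + 151) = (-250 + 0)*(8 + 151) = -250*159 = -39750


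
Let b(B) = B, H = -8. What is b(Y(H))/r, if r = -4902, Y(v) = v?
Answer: 4/2451 ≈ 0.0016320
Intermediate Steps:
b(Y(H))/r = -8/(-4902) = -8*(-1/4902) = 4/2451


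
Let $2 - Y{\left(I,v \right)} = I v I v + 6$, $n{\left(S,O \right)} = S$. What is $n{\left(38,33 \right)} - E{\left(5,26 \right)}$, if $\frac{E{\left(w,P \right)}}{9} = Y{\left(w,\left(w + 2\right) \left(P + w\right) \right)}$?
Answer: $10595099$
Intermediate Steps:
$Y{\left(I,v \right)} = -4 - I^{2} v^{2}$ ($Y{\left(I,v \right)} = 2 - \left(I v I v + 6\right) = 2 - \left(v I^{2} v + 6\right) = 2 - \left(I^{2} v^{2} + 6\right) = 2 - \left(6 + I^{2} v^{2}\right) = -4 - I^{2} v^{2}$)
$E{\left(w,P \right)} = -36 - 9 w^{2} \left(2 + w\right)^{2} \left(P + w\right)^{2}$ ($E{\left(w,P \right)} = 9 \left(-4 - w^{2} \left(\left(w + 2\right) \left(P + w\right)\right)^{2}\right) = 9 \left(-4 - w^{2} \left(\left(2 + w\right) \left(P + w\right)\right)^{2}\right) = 9 \left(-4 - w^{2} \left(2 + w\right)^{2} \left(P + w\right)^{2}\right) = -36 - 9 w^{2} \left(2 + w\right)^{2} \left(P + w\right)^{2}$)
$n{\left(38,33 \right)} - E{\left(5,26 \right)} = 38 - \left(-36 - 9 \cdot 5^{2} \left(5^{2} + 2 \cdot 26 + 2 \cdot 5 + 26 \cdot 5\right)^{2}\right) = 38 - \left(-36 - 225 \left(25 + 52 + 10 + 130\right)^{2}\right) = 38 - \left(-36 - 225 \cdot 217^{2}\right) = 38 - \left(-36 - 225 \cdot 47089\right) = 38 - \left(-36 - 10595025\right) = 38 - -10595061 = 38 + 10595061 = 10595099$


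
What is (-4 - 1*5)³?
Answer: -729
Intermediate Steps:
(-4 - 1*5)³ = (-4 - 5)³ = (-9)³ = -729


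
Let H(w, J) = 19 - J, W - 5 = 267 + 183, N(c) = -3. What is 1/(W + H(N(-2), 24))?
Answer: 1/450 ≈ 0.0022222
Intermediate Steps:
W = 455 (W = 5 + (267 + 183) = 5 + 450 = 455)
1/(W + H(N(-2), 24)) = 1/(455 + (19 - 1*24)) = 1/(455 + (19 - 24)) = 1/(455 - 5) = 1/450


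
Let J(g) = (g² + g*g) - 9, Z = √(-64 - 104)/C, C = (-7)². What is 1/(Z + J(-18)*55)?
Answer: 4018245/141221220533 - 14*I*√42/423663661599 ≈ 2.8454e-5 - 2.1416e-10*I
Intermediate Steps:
C = 49
Z = 2*I*√42/49 (Z = √(-64 - 104)/49 = √(-168)*(1/49) = (2*I*√42)*(1/49) = 2*I*√42/49 ≈ 0.26452*I)
J(g) = -9 + 2*g² (J(g) = (g² + g²) - 9 = 2*g² - 9 = -9 + 2*g²)
1/(Z + J(-18)*55) = 1/(2*I*√42/49 + (-9 + 2*(-18)²)*55) = 1/(2*I*√42/49 + (-9 + 2*324)*55) = 1/(2*I*√42/49 + (-9 + 648)*55) = 1/(2*I*√42/49 + 639*55) = 1/(2*I*√42/49 + 35145) = 1/(35145 + 2*I*√42/49)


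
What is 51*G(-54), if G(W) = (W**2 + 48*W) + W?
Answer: 13770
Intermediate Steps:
G(W) = W**2 + 49*W
51*G(-54) = 51*(-54*(49 - 54)) = 51*(-54*(-5)) = 51*270 = 13770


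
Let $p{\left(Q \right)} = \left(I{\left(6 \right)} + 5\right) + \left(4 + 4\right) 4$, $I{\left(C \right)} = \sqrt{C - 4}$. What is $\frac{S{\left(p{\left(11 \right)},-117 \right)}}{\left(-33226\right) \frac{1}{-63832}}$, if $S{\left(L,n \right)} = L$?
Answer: $\frac{31916}{449} + \frac{31916 \sqrt{2}}{16613} \approx 73.799$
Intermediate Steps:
$I{\left(C \right)} = \sqrt{-4 + C}$
$p{\left(Q \right)} = 37 + \sqrt{2}$ ($p{\left(Q \right)} = \left(\sqrt{-4 + 6} + 5\right) + \left(4 + 4\right) 4 = \left(\sqrt{2} + 5\right) + 8 \cdot 4 = \left(5 + \sqrt{2}\right) + 32 = 37 + \sqrt{2}$)
$\frac{S{\left(p{\left(11 \right)},-117 \right)}}{\left(-33226\right) \frac{1}{-63832}} = \frac{37 + \sqrt{2}}{\left(-33226\right) \frac{1}{-63832}} = \frac{37 + \sqrt{2}}{\left(-33226\right) \left(- \frac{1}{63832}\right)} = \frac{37 + \sqrt{2}}{\frac{16613}{31916}} = \left(37 + \sqrt{2}\right) \frac{31916}{16613} = \frac{31916}{449} + \frac{31916 \sqrt{2}}{16613}$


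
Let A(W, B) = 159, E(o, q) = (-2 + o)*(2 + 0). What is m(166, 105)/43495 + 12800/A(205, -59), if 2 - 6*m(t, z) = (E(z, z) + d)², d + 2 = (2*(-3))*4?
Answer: 555877453/6915705 ≈ 80.379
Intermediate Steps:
E(o, q) = -4 + 2*o (E(o, q) = (-2 + o)*2 = -4 + 2*o)
d = -26 (d = -2 + (2*(-3))*4 = -2 - 6*4 = -2 - 24 = -26)
m(t, z) = ⅓ - (-30 + 2*z)²/6 (m(t, z) = ⅓ - ((-4 + 2*z) - 26)²/6 = ⅓ - (-30 + 2*z)²/6)
m(166, 105)/43495 + 12800/A(205, -59) = (⅓ - 2*(-15 + 105)²/3)/43495 + 12800/159 = (⅓ - ⅔*90²)*(1/43495) + 12800*(1/159) = (⅓ - ⅔*8100)*(1/43495) + 12800/159 = (⅓ - 5400)*(1/43495) + 12800/159 = -16199/3*1/43495 + 12800/159 = -16199/130485 + 12800/159 = 555877453/6915705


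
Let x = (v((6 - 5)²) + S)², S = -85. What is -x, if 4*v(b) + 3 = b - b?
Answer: -117649/16 ≈ -7353.1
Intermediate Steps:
v(b) = -¾ (v(b) = -¾ + (b - b)/4 = -¾ + (¼)*0 = -¾ + 0 = -¾)
x = 117649/16 (x = (-¾ - 85)² = (-343/4)² = 117649/16 ≈ 7353.1)
-x = -1*117649/16 = -117649/16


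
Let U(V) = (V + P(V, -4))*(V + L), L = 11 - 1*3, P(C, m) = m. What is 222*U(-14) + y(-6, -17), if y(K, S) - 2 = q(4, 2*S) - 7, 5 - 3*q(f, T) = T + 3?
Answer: 23983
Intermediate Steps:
L = 8 (L = 11 - 3 = 8)
q(f, T) = ⅔ - T/3 (q(f, T) = 5/3 - (T + 3)/3 = 5/3 - (3 + T)/3 = 5/3 + (-1 - T/3) = ⅔ - T/3)
y(K, S) = -13/3 - 2*S/3 (y(K, S) = 2 + ((⅔ - 2*S/3) - 7) = 2 + (-19/3 - 2*S/3) = -13/3 - 2*S/3)
U(V) = (-4 + V)*(8 + V) (U(V) = (V - 4)*(V + 8) = (-4 + V)*(8 + V))
222*U(-14) + y(-6, -17) = 222*(-32 + (-14)² + 4*(-14)) + (-13/3 - ⅔*(-17)) = 222*(-32 + 196 - 56) + (-13/3 + 34/3) = 222*108 + 7 = 23976 + 7 = 23983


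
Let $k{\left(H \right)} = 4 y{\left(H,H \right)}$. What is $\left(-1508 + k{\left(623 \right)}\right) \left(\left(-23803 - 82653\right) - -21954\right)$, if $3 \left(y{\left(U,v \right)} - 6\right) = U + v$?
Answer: $- \frac{44955064}{3} \approx -1.4985 \cdot 10^{7}$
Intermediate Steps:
$y{\left(U,v \right)} = 6 + \frac{U}{3} + \frac{v}{3}$ ($y{\left(U,v \right)} = 6 + \frac{U + v}{3} = 6 + \left(\frac{U}{3} + \frac{v}{3}\right) = 6 + \frac{U}{3} + \frac{v}{3}$)
$k{\left(H \right)} = 24 + \frac{8 H}{3}$ ($k{\left(H \right)} = 4 \left(6 + \frac{H}{3} + \frac{H}{3}\right) = 4 \left(6 + \frac{2 H}{3}\right) = 24 + \frac{8 H}{3}$)
$\left(-1508 + k{\left(623 \right)}\right) \left(\left(-23803 - 82653\right) - -21954\right) = \left(-1508 + \left(24 + \frac{8}{3} \cdot 623\right)\right) \left(\left(-23803 - 82653\right) - -21954\right) = \left(-1508 + \left(24 + \frac{4984}{3}\right)\right) \left(\left(-23803 - 82653\right) + 21954\right) = \left(-1508 + \frac{5056}{3}\right) \left(-106456 + 21954\right) = \frac{532}{3} \left(-84502\right) = - \frac{44955064}{3}$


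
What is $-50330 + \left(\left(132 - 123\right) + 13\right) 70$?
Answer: $-48790$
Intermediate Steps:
$-50330 + \left(\left(132 - 123\right) + 13\right) 70 = -50330 + \left(9 + 13\right) 70 = -50330 + 22 \cdot 70 = -50330 + 1540 = -48790$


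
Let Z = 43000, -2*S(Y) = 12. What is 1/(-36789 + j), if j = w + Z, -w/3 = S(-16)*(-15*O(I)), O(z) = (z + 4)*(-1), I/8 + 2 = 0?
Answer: 1/2971 ≈ 0.00033659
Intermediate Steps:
I = -16 (I = -16 + 8*0 = -16 + 0 = -16)
O(z) = -4 - z (O(z) = (4 + z)*(-1) = -4 - z)
S(Y) = -6 (S(Y) = -½*12 = -6)
w = -3240 (w = -(-18)*(-15*(-4 - 1*(-16))) = -(-18)*(-15*(-4 + 16)) = -(-18)*(-15*12) = -(-18)*(-180) = -3*1080 = -3240)
j = 39760 (j = -3240 + 43000 = 39760)
1/(-36789 + j) = 1/(-36789 + 39760) = 1/2971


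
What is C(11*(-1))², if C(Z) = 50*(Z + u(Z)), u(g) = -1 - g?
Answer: 2500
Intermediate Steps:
C(Z) = -50 (C(Z) = 50*(Z + (-1 - Z)) = 50*(-1) = -50)
C(11*(-1))² = (-50)² = 2500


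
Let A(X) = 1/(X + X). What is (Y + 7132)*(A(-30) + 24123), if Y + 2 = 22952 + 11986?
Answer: 15222084943/15 ≈ 1.0148e+9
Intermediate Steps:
A(X) = 1/(2*X)
Y = 34936 (Y = -2 + (22952 + 11986) = -2 + 34938 = 34936)
(Y + 7132)*(A(-30) + 24123) = (34936 + 7132)*((1/2)/(-30) + 24123) = 42068*((1/2)*(-1/30) + 24123) = 42068*(-1/60 + 24123) = 42068*(1447379/60) = 15222084943/15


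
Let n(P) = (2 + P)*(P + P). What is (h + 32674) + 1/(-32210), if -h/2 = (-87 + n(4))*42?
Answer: 1157949499/32210 ≈ 35950.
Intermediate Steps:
n(P) = 2*P*(2 + P) (n(P) = (2 + P)*(2*P) = 2*P*(2 + P))
h = 3276 (h = -2*(-87 + 2*4*(2 + 4))*42 = -2*(-87 + 2*4*6)*42 = -2*(-87 + 48)*42 = -(-78)*42 = -2*(-1638) = 3276)
(h + 32674) + 1/(-32210) = (3276 + 32674) + 1/(-32210) = 35950 - 1/32210 = 1157949499/32210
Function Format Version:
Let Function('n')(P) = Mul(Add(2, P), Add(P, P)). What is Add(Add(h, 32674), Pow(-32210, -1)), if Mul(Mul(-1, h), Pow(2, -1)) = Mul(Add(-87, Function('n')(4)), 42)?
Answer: Rational(1157949499, 32210) ≈ 35950.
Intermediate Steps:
Function('n')(P) = Mul(2, P, Add(2, P)) (Function('n')(P) = Mul(Add(2, P), Mul(2, P)) = Mul(2, P, Add(2, P)))
h = 3276 (h = Mul(-2, Mul(Add(-87, Mul(2, 4, Add(2, 4))), 42)) = Mul(-2, Mul(Add(-87, Mul(2, 4, 6)), 42)) = Mul(-2, Mul(Add(-87, 48), 42)) = Mul(-2, Mul(-39, 42)) = Mul(-2, -1638) = 3276)
Add(Add(h, 32674), Pow(-32210, -1)) = Add(Add(3276, 32674), Pow(-32210, -1)) = Add(35950, Rational(-1, 32210)) = Rational(1157949499, 32210)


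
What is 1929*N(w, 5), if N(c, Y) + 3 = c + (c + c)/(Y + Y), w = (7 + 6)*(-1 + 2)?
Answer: 121527/5 ≈ 24305.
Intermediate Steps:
w = 13 (w = 13*1 = 13)
N(c, Y) = -3 + c + c/Y (N(c, Y) = -3 + (c + (c + c)/(Y + Y)) = -3 + (c + (2*c)/((2*Y))) = -3 + (c + (2*c)*(1/(2*Y))) = -3 + (c + c/Y) = -3 + c + c/Y)
1929*N(w, 5) = 1929*(-3 + 13 + 13/5) = 1929*(63/5) = 121527/5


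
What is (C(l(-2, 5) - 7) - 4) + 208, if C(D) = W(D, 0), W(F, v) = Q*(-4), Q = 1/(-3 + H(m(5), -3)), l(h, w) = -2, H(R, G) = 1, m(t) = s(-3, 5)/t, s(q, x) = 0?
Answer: 206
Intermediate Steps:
m(t) = 0 (m(t) = 0/t = 0)
Q = -½ (Q = 1/(-3 + 1) = 1/(-2) = -½ ≈ -0.50000)
W(F, v) = 2 (W(F, v) = -½*(-4) = 2)
C(D) = 2
(C(l(-2, 5) - 7) - 4) + 208 = (2 - 4) + 208 = -2 + 208 = 206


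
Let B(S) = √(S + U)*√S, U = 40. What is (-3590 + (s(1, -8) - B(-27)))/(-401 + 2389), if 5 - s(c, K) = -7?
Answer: -1789/994 - 3*I*√39/1988 ≈ -1.7998 - 0.009424*I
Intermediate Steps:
B(S) = √S*√(40 + S) (B(S) = √(S + 40)*√S = √(40 + S)*√S = √S*√(40 + S))
s(c, K) = 12 (s(c, K) = 5 - 1*(-7) = 5 + 7 = 12)
(-3590 + (s(1, -8) - B(-27)))/(-401 + 2389) = (-3590 + (12 - √(-27)*√(40 - 27)))/(-401 + 2389) = (-3590 + (12 - 3*I*√3*√13))/1988 = (-3590 + (12 - 3*I*√39))*(1/1988) = (-3578 - 3*I*√39)*(1/1988) = -1789/994 - 3*I*√39/1988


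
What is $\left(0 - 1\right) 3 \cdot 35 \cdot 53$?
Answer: $-5565$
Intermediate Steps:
$\left(0 - 1\right) 3 \cdot 35 \cdot 53 = \left(-1\right) 3 \cdot 35 \cdot 53 = \left(-3\right) 35 \cdot 53 = \left(-105\right) 53 = -5565$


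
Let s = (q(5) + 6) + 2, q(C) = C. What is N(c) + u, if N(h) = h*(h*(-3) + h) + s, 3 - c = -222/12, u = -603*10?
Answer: -13883/2 ≈ -6941.5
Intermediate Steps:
u = -6030
s = 13 (s = (5 + 6) + 2 = 11 + 2 = 13)
c = 43/2 (c = 3 - (-222)/12 = 3 - 1*(-37/2) = 3 + 37/2 = 43/2 ≈ 21.500)
N(h) = 13 - 2*h² (N(h) = h*(h*(-3) + h) + 13 = h*(-3*h + h) + 13 = h*(-2*h) + 13 = -2*h² + 13 = 13 - 2*h²)
N(c) + u = (13 - 2*(43/2)²) - 6030 = (13 - 2*1849/4) - 6030 = (13 - 1849/2) - 6030 = -1823/2 - 6030 = -13883/2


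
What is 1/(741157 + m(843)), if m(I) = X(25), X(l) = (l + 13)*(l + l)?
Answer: 1/743057 ≈ 1.3458e-6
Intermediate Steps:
X(l) = 2*l*(13 + l) (X(l) = (13 + l)*(2*l) = 2*l*(13 + l))
m(I) = 1900 (m(I) = 2*25*(13 + 25) = 2*25*38 = 1900)
1/(741157 + m(843)) = 1/(741157 + 1900) = 1/743057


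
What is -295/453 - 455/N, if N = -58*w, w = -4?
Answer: -274555/105096 ≈ -2.6124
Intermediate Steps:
N = 232 (N = -58*(-4) = 232)
-295/453 - 455/N = -295/453 - 455/232 = -274555/105096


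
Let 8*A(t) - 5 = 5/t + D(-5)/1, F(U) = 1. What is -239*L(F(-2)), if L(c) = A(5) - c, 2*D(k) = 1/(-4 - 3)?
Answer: 6931/112 ≈ 61.884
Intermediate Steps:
D(k) = -1/14 (D(k) = 1/(2*(-4 - 3)) = (1/2)/(-7) = (1/2)*(-1/7) = -1/14)
A(t) = 69/112 + 5/(8*t) (A(t) = 5/8 + (5/t - 1/14/1)/8 = 5/8 + (5/t - 1/14*1)/8 = 5/8 + (5/t - 1/14)/8 = 5/8 + (-1/14 + 5/t)/8 = 5/8 + (-1/112 + 5/(8*t)) = 69/112 + 5/(8*t))
L(c) = 83/112 - c (L(c) = (1/112)*(70 + 69*5)/5 - c = (1/112)*(1/5)*(70 + 345) - c = (1/112)*(1/5)*415 - c = 83/112 - c)
-239*L(F(-2)) = -239*(83/112 - 1*1) = -239*(83/112 - 1) = -239*(-29/112) = 6931/112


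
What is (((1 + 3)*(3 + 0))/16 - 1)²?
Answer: 1/16 ≈ 0.062500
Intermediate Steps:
(((1 + 3)*(3 + 0))/16 - 1)² = ((4*3)*(1/16) - 1)² = (12*(1/16) - 1)² = (¾ - 1)² = (-¼)² = 1/16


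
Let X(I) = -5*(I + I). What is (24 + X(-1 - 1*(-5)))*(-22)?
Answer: 352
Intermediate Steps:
X(I) = -10*I
(24 + X(-1 - 1*(-5)))*(-22) = (24 - 10*(-1 - 1*(-5)))*(-22) = (24 - 10*(-1 + 5))*(-22) = (24 - 10*4)*(-22) = (24 - 40)*(-22) = -16*(-22) = 352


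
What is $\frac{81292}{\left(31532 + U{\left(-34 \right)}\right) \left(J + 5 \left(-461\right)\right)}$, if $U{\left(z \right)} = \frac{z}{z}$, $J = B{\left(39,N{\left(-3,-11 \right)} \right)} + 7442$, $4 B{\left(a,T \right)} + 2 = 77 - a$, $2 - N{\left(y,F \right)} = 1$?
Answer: $\frac{40646}{81134409} \approx 0.00050097$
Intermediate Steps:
$N{\left(y,F \right)} = 1$ ($N{\left(y,F \right)} = 2 - 1 = 1$)
$B{\left(a,T \right)} = \frac{75}{4} - \frac{a}{4}$ ($B{\left(a,T \right)} = - \frac{1}{2} + \frac{77 - a}{4} = - \frac{1}{2} - \left(- \frac{77}{4} + \frac{a}{4}\right) = \frac{75}{4} - \frac{a}{4}$)
$J = 7451$ ($J = \left(\frac{75}{4} - \frac{39}{4}\right) + 7442 = 9 + 7442 = 7451$)
$U{\left(z \right)} = 1$
$\frac{81292}{\left(31532 + U{\left(-34 \right)}\right) \left(J + 5 \left(-461\right)\right)} = \frac{81292}{\left(31532 + 1\right) \left(7451 + 5 \left(-461\right)\right)} = \frac{81292}{31533 \left(7451 - 2305\right)} = \frac{81292}{31533 \cdot 5146} = \frac{81292}{162268818} = 81292 \cdot \frac{1}{162268818} = \frac{40646}{81134409}$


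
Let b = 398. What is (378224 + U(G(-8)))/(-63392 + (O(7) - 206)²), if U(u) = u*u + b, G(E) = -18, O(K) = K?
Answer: -378946/23791 ≈ -15.928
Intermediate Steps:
U(u) = 398 + u² (U(u) = u*u + 398 = u² + 398 = 398 + u²)
(378224 + U(G(-8)))/(-63392 + (O(7) - 206)²) = (378224 + (398 + (-18)²))/(-63392 + (7 - 206)²) = (378224 + (398 + 324))/(-63392 + (-199)²) = (378224 + 722)/(-63392 + 39601) = 378946/(-23791) = 378946*(-1/23791) = -378946/23791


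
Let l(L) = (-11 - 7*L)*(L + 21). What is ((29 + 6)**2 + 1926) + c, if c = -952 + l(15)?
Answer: -1977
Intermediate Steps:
l(L) = (-11 - 7*L)*(21 + L)
c = -5128 (c = -952 + (-231 - 158*15 - 7*15**2) = -952 + (-231 - 2370 - 7*225) = -952 + (-231 - 2370 - 1575) = -952 - 4176 = -5128)
((29 + 6)**2 + 1926) + c = ((29 + 6)**2 + 1926) - 5128 = (35**2 + 1926) - 5128 = (1225 + 1926) - 5128 = 3151 - 5128 = -1977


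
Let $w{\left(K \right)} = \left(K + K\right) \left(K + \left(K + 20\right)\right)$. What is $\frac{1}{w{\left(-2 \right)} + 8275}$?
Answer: $\frac{1}{8211} \approx 0.00012179$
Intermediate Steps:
$w{\left(K \right)} = 2 K \left(20 + 2 K\right)$ ($w{\left(K \right)} = 2 K \left(K + \left(20 + K\right)\right) = 2 K \left(20 + 2 K\right)$)
$\frac{1}{w{\left(-2 \right)} + 8275} = \frac{1}{4 \left(-2\right) \left(10 - 2\right) + 8275} = \frac{1}{4 \left(-2\right) 8 + 8275} = \frac{1}{-64 + 8275} = \frac{1}{8211}$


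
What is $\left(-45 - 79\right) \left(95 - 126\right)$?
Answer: $3844$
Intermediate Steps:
$\left(-45 - 79\right) \left(95 - 126\right) = \left(-124\right) \left(-31\right) = 3844$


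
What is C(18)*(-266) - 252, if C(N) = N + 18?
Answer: -9828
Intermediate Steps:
C(N) = 18 + N
C(18)*(-266) - 252 = (18 + 18)*(-266) - 252 = 36*(-266) - 252 = -9576 - 252 = -9828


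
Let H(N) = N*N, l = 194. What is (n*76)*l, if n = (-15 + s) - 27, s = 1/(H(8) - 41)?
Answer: -14227960/23 ≈ -6.1861e+5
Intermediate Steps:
H(N) = N²
s = 1/23 (s = 1/(8² - 41) = 1/(64 - 41) = 1/23 ≈ 0.043478)
n = -965/23 (n = (-15 + 1/23) - 27 = -344/23 - 27 = -965/23 ≈ -41.957)
(n*76)*l = -965/23*76*194 = -73340/23*194 = -14227960/23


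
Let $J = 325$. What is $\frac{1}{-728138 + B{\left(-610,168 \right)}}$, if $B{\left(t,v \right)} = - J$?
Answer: $- \frac{1}{728463} \approx -1.3728 \cdot 10^{-6}$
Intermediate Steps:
$B{\left(t,v \right)} = -325$ ($B{\left(t,v \right)} = \left(-1\right) 325 = -325$)
$\frac{1}{-728138 + B{\left(-610,168 \right)}} = \frac{1}{-728138 - 325} = \frac{1}{-728463} = - \frac{1}{728463}$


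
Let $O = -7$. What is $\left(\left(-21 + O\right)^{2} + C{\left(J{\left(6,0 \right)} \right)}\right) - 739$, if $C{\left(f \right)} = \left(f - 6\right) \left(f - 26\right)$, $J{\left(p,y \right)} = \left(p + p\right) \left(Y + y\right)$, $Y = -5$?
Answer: $5721$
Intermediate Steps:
$J{\left(p,y \right)} = 2 p \left(-5 + y\right)$ ($J{\left(p,y \right)} = \left(p + p\right) \left(-5 + y\right) = 2 p \left(-5 + y\right)$)
$C{\left(f \right)} = \left(-26 + f\right) \left(-6 + f\right)$ ($C{\left(f \right)} = \left(-6 + f\right) \left(-26 + f\right) = \left(-26 + f\right) \left(-6 + f\right)$)
$\left(\left(-21 + O\right)^{2} + C{\left(J{\left(6,0 \right)} \right)}\right) - 739 = \left(\left(-21 - 7\right)^{2} + \left(156 + \left(2 \cdot 6 \left(-5 + 0\right)\right)^{2} - 32 \cdot 2 \cdot 6 \left(-5 + 0\right)\right)\right) - 739 = \left(\left(-28\right)^{2} + \left(156 + \left(2 \cdot 6 \left(-5\right)\right)^{2} - 32 \cdot 2 \cdot 6 \left(-5\right)\right)\right) - 739 = \left(784 + \left(156 + \left(-60\right)^{2} - -1920\right)\right) - 739 = \left(784 + \left(156 + 3600 + 1920\right)\right) - 739 = \left(784 + 5676\right) - 739 = 6460 - 739 = 5721$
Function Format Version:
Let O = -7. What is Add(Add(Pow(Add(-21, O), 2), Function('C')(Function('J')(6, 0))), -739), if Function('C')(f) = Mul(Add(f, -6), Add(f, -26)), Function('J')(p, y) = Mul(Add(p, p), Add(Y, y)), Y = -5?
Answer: 5721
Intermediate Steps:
Function('J')(p, y) = Mul(2, p, Add(-5, y)) (Function('J')(p, y) = Mul(Add(p, p), Add(-5, y)) = Mul(Mul(2, p), Add(-5, y)) = Mul(2, p, Add(-5, y)))
Function('C')(f) = Mul(Add(-26, f), Add(-6, f)) (Function('C')(f) = Mul(Add(-6, f), Add(-26, f)) = Mul(Add(-26, f), Add(-6, f)))
Add(Add(Pow(Add(-21, O), 2), Function('C')(Function('J')(6, 0))), -739) = Add(Add(Pow(Add(-21, -7), 2), Add(156, Pow(Mul(2, 6, Add(-5, 0)), 2), Mul(-32, Mul(2, 6, Add(-5, 0))))), -739) = Add(Add(Pow(-28, 2), Add(156, Pow(Mul(2, 6, -5), 2), Mul(-32, Mul(2, 6, -5)))), -739) = Add(Add(784, Add(156, Pow(-60, 2), Mul(-32, -60))), -739) = Add(Add(784, Add(156, 3600, 1920)), -739) = Add(Add(784, 5676), -739) = Add(6460, -739) = 5721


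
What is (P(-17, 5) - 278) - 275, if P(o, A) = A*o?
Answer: -638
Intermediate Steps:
(P(-17, 5) - 278) - 275 = (5*(-17) - 278) - 275 = (-85 - 278) - 275 = -363 - 275 = -638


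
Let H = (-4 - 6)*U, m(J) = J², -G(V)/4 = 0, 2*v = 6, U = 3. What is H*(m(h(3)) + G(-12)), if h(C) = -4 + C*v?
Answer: -750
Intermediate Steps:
v = 3 (v = (½)*6 = 3)
G(V) = 0 (G(V) = -4*0 = 0)
h(C) = -4 + 3*C (h(C) = -4 + C*3 = -4 + 3*C)
H = -30 (H = (-4 - 6)*3 = -10*3 = -30)
H*(m(h(3)) + G(-12)) = -30*((-4 + 3*3)² + 0) = -30*((-4 + 9)² + 0) = -30*(5² + 0) = -30*(25 + 0) = -30*25 = -750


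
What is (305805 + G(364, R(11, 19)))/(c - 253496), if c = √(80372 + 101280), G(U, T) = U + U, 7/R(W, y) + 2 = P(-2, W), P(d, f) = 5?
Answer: -19426222342/16065010091 - 306533*√45413/32130020182 ≈ -1.2113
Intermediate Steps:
R(W, y) = 7/3 (R(W, y) = 7/(-2 + 5) = 7/3)
G(U, T) = 2*U
c = 2*√45413 (c = √181652 = 2*√45413 ≈ 426.21)
(305805 + G(364, R(11, 19)))/(c - 253496) = (305805 + 2*364)/(2*√45413 - 253496) = (305805 + 728)/(-253496 + 2*√45413) = 306533/(-253496 + 2*√45413)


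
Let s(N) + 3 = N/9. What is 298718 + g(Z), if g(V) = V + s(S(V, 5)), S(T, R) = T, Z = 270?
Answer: 299015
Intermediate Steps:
s(N) = -3 + N/9
g(V) = -3 + 10*V/9 (g(V) = V + (-3 + V/9) = -3 + 10*V/9)
298718 + g(Z) = 298718 + (-3 + (10/9)*270) = 298718 + (-3 + 300) = 298718 + 297 = 299015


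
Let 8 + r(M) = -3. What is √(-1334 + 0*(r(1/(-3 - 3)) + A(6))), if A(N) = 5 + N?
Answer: I*√1334 ≈ 36.524*I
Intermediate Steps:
r(M) = -11 (r(M) = -8 - 3 = -11)
√(-1334 + 0*(r(1/(-3 - 3)) + A(6))) = √(-1334 + 0*(-11 + (5 + 6))) = √(-1334 + 0*(-11 + 11)) = √(-1334 + 0*0) = √(-1334 + 0) = √(-1334) = I*√1334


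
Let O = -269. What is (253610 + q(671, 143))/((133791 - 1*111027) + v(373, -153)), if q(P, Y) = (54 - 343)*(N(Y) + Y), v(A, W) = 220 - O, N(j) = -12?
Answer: 71917/7751 ≈ 9.2784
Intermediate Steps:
v(A, W) = 489 (v(A, W) = 220 - 1*(-269) = 220 + 269 = 489)
q(P, Y) = 3468 - 289*Y (q(P, Y) = (54 - 343)*(-12 + Y) = -289*(-12 + Y) = 3468 - 289*Y)
(253610 + q(671, 143))/((133791 - 1*111027) + v(373, -153)) = (253610 + (3468 - 289*143))/((133791 - 1*111027) + 489) = (253610 + (3468 - 41327))/((133791 - 111027) + 489) = (253610 - 37859)/(22764 + 489) = 215751/23253 = 215751*(1/23253) = 71917/7751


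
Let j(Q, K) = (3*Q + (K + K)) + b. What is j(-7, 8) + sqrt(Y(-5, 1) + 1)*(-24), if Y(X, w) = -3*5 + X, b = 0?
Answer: -5 - 24*I*sqrt(19) ≈ -5.0 - 104.61*I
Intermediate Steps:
Y(X, w) = -15 + X
j(Q, K) = 2*K + 3*Q (j(Q, K) = (3*Q + (K + K)) + 0 = (3*Q + 2*K) + 0 = (2*K + 3*Q) + 0 = 2*K + 3*Q)
j(-7, 8) + sqrt(Y(-5, 1) + 1)*(-24) = (2*8 + 3*(-7)) + sqrt((-15 - 5) + 1)*(-24) = (16 - 21) + sqrt(-20 + 1)*(-24) = -5 + sqrt(-19)*(-24) = -5 + (I*sqrt(19))*(-24) = -5 - 24*I*sqrt(19)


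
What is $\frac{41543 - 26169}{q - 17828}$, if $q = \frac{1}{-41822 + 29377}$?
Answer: $- \frac{191329430}{221869461} \approx -0.86235$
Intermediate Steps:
$q = - \frac{1}{12445}$ ($q = \frac{1}{-12445} = - \frac{1}{12445} \approx -8.0354 \cdot 10^{-5}$)
$\frac{41543 - 26169}{q - 17828} = \frac{41543 - 26169}{- \frac{1}{12445} - 17828} = \frac{41543 - 26169}{- \frac{221869461}{12445}} = \left(41543 - 26169\right) \left(- \frac{12445}{221869461}\right) = 15374 \left(- \frac{12445}{221869461}\right) = - \frac{191329430}{221869461}$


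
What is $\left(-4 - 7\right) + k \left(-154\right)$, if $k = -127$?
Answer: $19547$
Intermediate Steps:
$\left(-4 - 7\right) + k \left(-154\right) = \left(-4 - 7\right) - -19558 = -11 + 19558 = 19547$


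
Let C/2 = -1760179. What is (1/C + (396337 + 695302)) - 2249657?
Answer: -4076637930445/3520358 ≈ -1.1580e+6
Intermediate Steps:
C = -3520358 (C = 2*(-1760179) = -3520358)
(1/C + (396337 + 695302)) - 2249657 = (1/(-3520358) + (396337 + 695302)) - 2249657 = (-1/3520358 + 1091639) - 2249657 = 3842960086761/3520358 - 2249657 = -4076637930445/3520358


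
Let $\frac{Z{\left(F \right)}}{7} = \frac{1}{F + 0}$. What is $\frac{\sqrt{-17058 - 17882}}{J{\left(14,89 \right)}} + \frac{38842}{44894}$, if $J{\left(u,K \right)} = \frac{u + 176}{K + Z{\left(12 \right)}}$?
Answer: $\frac{19421}{22447} + \frac{215 i \sqrt{8735}}{228} \approx 0.86519 + 88.132 i$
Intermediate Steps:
$Z{\left(F \right)} = \frac{7}{F}$ ($Z{\left(F \right)} = \frac{7}{F + 0} = \frac{7}{F}$)
$J{\left(u,K \right)} = \frac{176 + u}{\frac{7}{12} + K}$ ($J{\left(u,K \right)} = \frac{u + 176}{K + \frac{7}{12}} = \frac{176 + u}{K + 7 \cdot \frac{1}{12}} = \frac{176 + u}{K + \frac{7}{12}} = \frac{176 + u}{\frac{7}{12} + K}$)
$\frac{\sqrt{-17058 - 17882}}{J{\left(14,89 \right)}} + \frac{38842}{44894} = \frac{\sqrt{-17058 - 17882}}{12 \frac{1}{7 + 12 \cdot 89} \left(176 + 14\right)} + \frac{38842}{44894} = \frac{\sqrt{-34940}}{12 \frac{1}{7 + 1068} \cdot 190} + 38842 \cdot \frac{1}{44894} = \frac{2 i \sqrt{8735}}{12 \cdot \frac{1}{1075} \cdot 190} + \frac{19421}{22447} = \frac{2 i \sqrt{8735}}{\frac{456}{215}} + \frac{19421}{22447} = 2 i \sqrt{8735} \cdot \frac{215}{456} + \frac{19421}{22447} = \frac{215 i \sqrt{8735}}{228} + \frac{19421}{22447} = \frac{19421}{22447} + \frac{215 i \sqrt{8735}}{228}$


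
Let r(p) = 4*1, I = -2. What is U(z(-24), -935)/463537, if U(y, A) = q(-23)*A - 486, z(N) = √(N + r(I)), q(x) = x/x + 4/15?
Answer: -5011/1390611 ≈ -0.0036035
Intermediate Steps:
q(x) = 19/15 (q(x) = 1 + 4*(1/15) = 1 + 4/15 = 19/15)
r(p) = 4
z(N) = √(4 + N) (z(N) = √(N + 4) = √(4 + N))
U(y, A) = -486 + 19*A/15 (U(y, A) = 19*A/15 - 486 = -486 + 19*A/15)
U(z(-24), -935)/463537 = (-486 + (19/15)*(-935))/463537 = (-486 - 3553/3)*(1/463537) = -5011/3*1/463537 = -5011/1390611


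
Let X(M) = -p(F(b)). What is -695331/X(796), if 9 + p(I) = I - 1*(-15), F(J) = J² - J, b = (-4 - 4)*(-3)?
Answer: 77259/62 ≈ 1246.1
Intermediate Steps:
b = 24 (b = -8*(-3) = 24)
p(I) = 6 + I (p(I) = -9 + (I - 1*(-15)) = -9 + (I + 15) = -9 + (15 + I) = 6 + I)
X(M) = -558 (X(M) = -(6 + 24*(-1 + 24)) = -(6 + 24*23) = -(6 + 552) = -1*558 = -558)
-695331/X(796) = -695331/(-558) = -695331*(-1/558) = 77259/62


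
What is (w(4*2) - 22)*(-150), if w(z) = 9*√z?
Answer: 3300 - 2700*√2 ≈ -518.38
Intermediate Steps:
(w(4*2) - 22)*(-150) = (9*√(4*2) - 22)*(-150) = (9*√8 - 22)*(-150) = (9*(2*√2) - 22)*(-150) = (18*√2 - 22)*(-150) = (-22 + 18*√2)*(-150) = 3300 - 2700*√2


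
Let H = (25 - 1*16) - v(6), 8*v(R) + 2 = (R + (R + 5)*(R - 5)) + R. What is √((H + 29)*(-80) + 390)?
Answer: 2*I*√610 ≈ 49.396*I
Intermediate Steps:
v(R) = -¼ + R/4 + (-5 + R)*(5 + R)/8 (v(R) = -¼ + ((R + (R + 5)*(R - 5)) + R)/8 = -¼ + ((R + (5 + R)*(-5 + R)) + R)/8 = -¼ + ((R + (-5 + R)*(5 + R)) + R)/8 = -¼ + (2*R + (-5 + R)*(5 + R))/8 = -¼ + (R/4 + (-5 + R)*(5 + R)/8) = -¼ + R/4 + (-5 + R)*(5 + R)/8)
H = 51/8 (H = (25 - 1*16) - (-27/8 + (¼)*6 + (⅛)*6²) = (25 - 16) - (-27/8 + 3/2 + (⅛)*36) = 9 - (-27/8 + 3/2 + 9/2) = 9 - 1*21/8 = 9 - 21/8 = 51/8 ≈ 6.3750)
√((H + 29)*(-80) + 390) = √((51/8 + 29)*(-80) + 390) = √((283/8)*(-80) + 390) = √(-2830 + 390) = √(-2440) = 2*I*√610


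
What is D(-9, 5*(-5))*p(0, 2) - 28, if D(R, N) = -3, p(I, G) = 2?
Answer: -34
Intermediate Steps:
D(-9, 5*(-5))*p(0, 2) - 28 = -3*2 - 28 = -6 - 28 = -34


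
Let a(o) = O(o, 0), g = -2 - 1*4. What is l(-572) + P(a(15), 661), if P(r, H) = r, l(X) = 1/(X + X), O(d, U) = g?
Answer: -6865/1144 ≈ -6.0009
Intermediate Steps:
g = -6 (g = -2 - 4 = -6)
O(d, U) = -6
a(o) = -6
l(X) = 1/(2*X)
l(-572) + P(a(15), 661) = (½)/(-572) - 6 = (½)*(-1/572) - 6 = -1/1144 - 6 = -6865/1144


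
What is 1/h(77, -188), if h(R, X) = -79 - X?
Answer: 1/109 ≈ 0.0091743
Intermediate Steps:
1/h(77, -188) = 1/(-79 - 1*(-188)) = 1/(-79 + 188) = 1/109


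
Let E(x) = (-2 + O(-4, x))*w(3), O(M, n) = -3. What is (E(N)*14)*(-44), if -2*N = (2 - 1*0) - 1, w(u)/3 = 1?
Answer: 9240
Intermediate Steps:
w(u) = 3 (w(u) = 3*1 = 3)
N = -½ (N = -((2 - 1*0) - 1)/2 = -((2 + 0) - 1)/2 = -(2 - 1)/2 = -½*1 = -½ ≈ -0.50000)
E(x) = -15 (E(x) = (-2 - 3)*3 = -5*3 = -15)
(E(N)*14)*(-44) = -15*14*(-44) = -210*(-44) = 9240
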